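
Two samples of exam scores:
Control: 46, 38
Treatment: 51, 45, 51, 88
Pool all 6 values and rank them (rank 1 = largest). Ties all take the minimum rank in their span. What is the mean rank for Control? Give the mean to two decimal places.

Sorted (descending): 88, 51, 51, 46, 45, 38
The 2 values of 51 occupy positions 2–3 → each gets rank 2.
Control values → pooled ranks: 46→4, 38→6
Mean rank = (4 + 6) / 2 = 5.00

5.00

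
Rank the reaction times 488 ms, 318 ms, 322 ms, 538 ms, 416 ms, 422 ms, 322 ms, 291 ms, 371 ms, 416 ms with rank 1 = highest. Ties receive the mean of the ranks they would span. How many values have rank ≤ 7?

Sorted (descending): 538, 488, 422, 416, 416, 371, 322, 322, 318, 291
The 2 values of 416 occupy positions 4–5 → average rank (4+5)/2 = 4.5.
The 2 values of 322 occupy positions 7–8 → average rank (7+8)/2 = 7.5.
Ranks ≤ 7: {1, 2, 3, 4.5, 4.5, 6} → 6 values.

6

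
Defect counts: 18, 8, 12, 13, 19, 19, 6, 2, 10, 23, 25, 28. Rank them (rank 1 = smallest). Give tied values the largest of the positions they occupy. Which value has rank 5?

12

Sorted (ascending): 2, 6, 8, 10, 12, 13, 18, 19, 19, 23, 25, 28
The 2 values of 19 occupy positions 8–9 → each gets rank 9.
Rank 5 → value 12.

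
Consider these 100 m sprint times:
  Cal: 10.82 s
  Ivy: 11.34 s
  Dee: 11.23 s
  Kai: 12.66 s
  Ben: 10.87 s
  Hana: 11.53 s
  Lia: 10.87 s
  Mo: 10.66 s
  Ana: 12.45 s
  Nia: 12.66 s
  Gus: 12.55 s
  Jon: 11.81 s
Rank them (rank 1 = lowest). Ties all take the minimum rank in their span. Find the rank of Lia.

Sorted (ascending): 10.66, 10.82, 10.87, 10.87, 11.23, 11.34, 11.53, 11.81, 12.45, 12.55, 12.66, 12.66
The 2 values of 10.87 occupy positions 3–4 → each gets rank 3.
The 2 values of 12.66 occupy positions 11–12 → each gets rank 11.
Lia has value 10.87 s → rank 3.

3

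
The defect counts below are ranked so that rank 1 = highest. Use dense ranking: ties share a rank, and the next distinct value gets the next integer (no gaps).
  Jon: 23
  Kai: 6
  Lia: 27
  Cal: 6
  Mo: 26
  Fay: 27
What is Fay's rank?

1

Sorted (descending): 27, 27, 26, 23, 6, 6
The 2 values of 27 share dense rank 1.
The 2 values of 6 share dense rank 4.
Remaining distinct values take the next consecutive integers.
Fay has value 27 → rank 1.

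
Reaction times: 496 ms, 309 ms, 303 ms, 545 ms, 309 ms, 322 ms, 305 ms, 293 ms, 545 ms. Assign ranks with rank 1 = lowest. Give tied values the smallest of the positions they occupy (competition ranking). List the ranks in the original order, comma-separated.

7, 4, 2, 8, 4, 6, 3, 1, 8

Sorted (ascending): 293, 303, 305, 309, 309, 322, 496, 545, 545
The 2 values of 309 occupy positions 4–5 → each gets rank 4.
The 2 values of 545 occupy positions 8–9 → each gets rank 8.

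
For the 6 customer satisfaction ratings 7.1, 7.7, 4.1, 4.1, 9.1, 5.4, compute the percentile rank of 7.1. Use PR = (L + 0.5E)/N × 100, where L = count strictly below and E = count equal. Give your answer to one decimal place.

58.3

N = 6.
Strictly below 7.1: 3. Equal to 7.1: 1.
PR = (3 + 0.5·1)/6 × 100 = 58.3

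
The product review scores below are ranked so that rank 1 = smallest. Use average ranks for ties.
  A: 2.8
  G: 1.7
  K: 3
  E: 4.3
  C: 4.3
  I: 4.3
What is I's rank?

Sorted (ascending): 1.7, 2.8, 3, 4.3, 4.3, 4.3
The 3 values of 4.3 occupy positions 4–6 → average rank 5.
I has value 4.3 → rank 5.

5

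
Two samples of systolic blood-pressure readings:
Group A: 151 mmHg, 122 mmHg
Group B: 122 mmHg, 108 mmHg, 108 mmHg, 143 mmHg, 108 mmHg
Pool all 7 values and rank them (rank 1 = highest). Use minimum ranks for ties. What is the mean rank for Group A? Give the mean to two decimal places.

2.00

Sorted (descending): 151, 143, 122, 122, 108, 108, 108
The 2 values of 122 occupy positions 3–4 → each gets rank 3.
The 3 values of 108 occupy positions 5–7 → each gets rank 5.
Group A values → pooled ranks: 151→1, 122→3
Mean rank = (1 + 3) / 2 = 2.00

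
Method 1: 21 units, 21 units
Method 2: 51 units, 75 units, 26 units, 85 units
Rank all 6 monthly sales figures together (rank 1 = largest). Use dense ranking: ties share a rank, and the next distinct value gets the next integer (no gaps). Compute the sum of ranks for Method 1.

Sorted (descending): 85, 75, 51, 26, 21, 21
The 2 values of 21 share dense rank 5.
Remaining distinct values take the next consecutive integers.
Method 1 values → pooled ranks: 21→5, 21→5
Rank sum = 5 + 5 = 10

10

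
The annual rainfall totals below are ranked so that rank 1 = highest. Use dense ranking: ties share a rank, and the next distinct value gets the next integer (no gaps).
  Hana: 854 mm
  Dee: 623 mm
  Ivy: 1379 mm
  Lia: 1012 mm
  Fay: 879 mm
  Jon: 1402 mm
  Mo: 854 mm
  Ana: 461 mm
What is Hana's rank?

5

Sorted (descending): 1402, 1379, 1012, 879, 854, 854, 623, 461
The 2 values of 854 share dense rank 5.
Remaining distinct values take the next consecutive integers.
Hana has value 854 mm → rank 5.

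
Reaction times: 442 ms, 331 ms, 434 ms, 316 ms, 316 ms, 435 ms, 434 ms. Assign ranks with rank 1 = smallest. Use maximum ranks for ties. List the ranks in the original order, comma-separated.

Sorted (ascending): 316, 316, 331, 434, 434, 435, 442
The 2 values of 316 occupy positions 1–2 → each gets rank 2.
The 2 values of 434 occupy positions 4–5 → each gets rank 5.

7, 3, 5, 2, 2, 6, 5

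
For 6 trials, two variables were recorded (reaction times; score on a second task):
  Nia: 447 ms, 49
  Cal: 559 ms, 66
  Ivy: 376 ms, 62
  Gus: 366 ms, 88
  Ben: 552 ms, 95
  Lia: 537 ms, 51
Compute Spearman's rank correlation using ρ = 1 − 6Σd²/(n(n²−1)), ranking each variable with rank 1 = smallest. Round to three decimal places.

Ranks of variable 1: 3, 6, 2, 1, 5, 4
Ranks of variable 2: 1, 4, 3, 5, 6, 2
d = r₁ − r₂: 2, 2, -1, -4, -1, 2
d²: 4, 4, 1, 16, 1, 4; Σd² = 30
ρ = 1 − 6·30/(6·35) = 1 − 180/210 = 0.143

0.143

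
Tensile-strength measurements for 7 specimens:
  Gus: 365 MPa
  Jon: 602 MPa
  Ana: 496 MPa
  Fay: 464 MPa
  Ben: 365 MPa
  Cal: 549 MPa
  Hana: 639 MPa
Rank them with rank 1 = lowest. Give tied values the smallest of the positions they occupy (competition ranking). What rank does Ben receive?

Sorted (ascending): 365, 365, 464, 496, 549, 602, 639
The 2 values of 365 occupy positions 1–2 → each gets rank 1.
Ben has value 365 MPa → rank 1.

1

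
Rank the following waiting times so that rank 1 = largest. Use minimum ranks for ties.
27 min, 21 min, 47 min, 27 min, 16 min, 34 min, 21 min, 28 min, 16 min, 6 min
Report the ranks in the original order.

Sorted (descending): 47, 34, 28, 27, 27, 21, 21, 16, 16, 6
The 2 values of 27 occupy positions 4–5 → each gets rank 4.
The 2 values of 21 occupy positions 6–7 → each gets rank 6.
The 2 values of 16 occupy positions 8–9 → each gets rank 8.

4, 6, 1, 4, 8, 2, 6, 3, 8, 10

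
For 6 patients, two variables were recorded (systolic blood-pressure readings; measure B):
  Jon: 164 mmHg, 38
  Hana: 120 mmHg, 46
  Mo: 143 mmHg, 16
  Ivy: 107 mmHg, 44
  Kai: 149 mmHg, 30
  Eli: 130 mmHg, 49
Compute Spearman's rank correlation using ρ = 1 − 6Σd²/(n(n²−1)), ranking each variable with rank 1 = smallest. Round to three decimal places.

-0.543

Ranks of variable 1: 6, 2, 4, 1, 5, 3
Ranks of variable 2: 3, 5, 1, 4, 2, 6
d = r₁ − r₂: 3, -3, 3, -3, 3, -3
d²: 9, 9, 9, 9, 9, 9; Σd² = 54
ρ = 1 − 6·54/(6·35) = 1 − 324/210 = -0.543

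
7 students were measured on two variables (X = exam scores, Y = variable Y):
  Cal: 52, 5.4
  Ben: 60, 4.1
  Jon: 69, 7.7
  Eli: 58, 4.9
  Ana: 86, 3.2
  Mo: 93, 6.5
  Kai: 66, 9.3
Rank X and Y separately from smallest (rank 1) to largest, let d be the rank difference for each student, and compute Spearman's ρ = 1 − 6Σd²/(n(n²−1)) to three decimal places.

Ranks of variable 1: 1, 3, 5, 2, 6, 7, 4
Ranks of variable 2: 4, 2, 6, 3, 1, 5, 7
d = r₁ − r₂: -3, 1, -1, -1, 5, 2, -3
d²: 9, 1, 1, 1, 25, 4, 9; Σd² = 50
ρ = 1 − 6·50/(7·48) = 1 − 300/336 = 0.107

0.107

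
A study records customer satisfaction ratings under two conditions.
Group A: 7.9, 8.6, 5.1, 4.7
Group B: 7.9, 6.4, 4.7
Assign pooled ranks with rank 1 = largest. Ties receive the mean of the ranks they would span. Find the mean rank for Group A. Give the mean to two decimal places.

3.75

Sorted (descending): 8.6, 7.9, 7.9, 6.4, 5.1, 4.7, 4.7
The 2 values of 7.9 occupy positions 2–3 → average rank (2+3)/2 = 2.5.
The 2 values of 4.7 occupy positions 6–7 → average rank (6+7)/2 = 6.5.
Group A values → pooled ranks: 7.9→2.5, 8.6→1, 5.1→5, 4.7→6.5
Mean rank = (2.5 + 1 + 5 + 6.5) / 4 = 3.75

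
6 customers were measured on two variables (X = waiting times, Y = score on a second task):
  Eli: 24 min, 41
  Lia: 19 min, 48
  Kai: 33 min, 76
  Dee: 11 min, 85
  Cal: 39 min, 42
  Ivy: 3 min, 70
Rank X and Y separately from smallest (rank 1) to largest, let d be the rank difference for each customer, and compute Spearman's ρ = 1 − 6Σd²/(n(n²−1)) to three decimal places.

Ranks of variable 1: 4, 3, 5, 2, 6, 1
Ranks of variable 2: 1, 3, 5, 6, 2, 4
d = r₁ − r₂: 3, 0, 0, -4, 4, -3
d²: 9, 0, 0, 16, 16, 9; Σd² = 50
ρ = 1 − 6·50/(6·35) = 1 − 300/210 = -0.429

-0.429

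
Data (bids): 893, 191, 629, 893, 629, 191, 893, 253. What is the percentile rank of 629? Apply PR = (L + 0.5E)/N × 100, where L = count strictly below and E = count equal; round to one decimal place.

50.0

N = 8.
Strictly below 629: 3. Equal to 629: 2.
PR = (3 + 0.5·2)/8 × 100 = 50.0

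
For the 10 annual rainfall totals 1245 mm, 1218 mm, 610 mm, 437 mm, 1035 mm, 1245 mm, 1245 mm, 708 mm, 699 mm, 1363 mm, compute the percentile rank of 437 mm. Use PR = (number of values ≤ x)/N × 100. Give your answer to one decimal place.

N = 10.
Strictly below 437: 0. Equal to 437: 1.
PR = 1/10 × 100 = 10.0

10.0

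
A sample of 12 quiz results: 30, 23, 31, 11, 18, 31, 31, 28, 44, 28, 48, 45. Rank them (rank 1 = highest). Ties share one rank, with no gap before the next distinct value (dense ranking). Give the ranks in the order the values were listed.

Sorted (descending): 48, 45, 44, 31, 31, 31, 30, 28, 28, 23, 18, 11
The 3 values of 31 share dense rank 4.
The 2 values of 28 share dense rank 6.
Remaining distinct values take the next consecutive integers.

5, 7, 4, 9, 8, 4, 4, 6, 3, 6, 1, 2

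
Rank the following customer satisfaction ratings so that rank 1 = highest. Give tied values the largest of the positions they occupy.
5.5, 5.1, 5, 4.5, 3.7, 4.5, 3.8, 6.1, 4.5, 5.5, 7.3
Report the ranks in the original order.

Sorted (descending): 7.3, 6.1, 5.5, 5.5, 5.1, 5, 4.5, 4.5, 4.5, 3.8, 3.7
The 2 values of 5.5 occupy positions 3–4 → each gets rank 4.
The 3 values of 4.5 occupy positions 7–9 → each gets rank 9.

4, 5, 6, 9, 11, 9, 10, 2, 9, 4, 1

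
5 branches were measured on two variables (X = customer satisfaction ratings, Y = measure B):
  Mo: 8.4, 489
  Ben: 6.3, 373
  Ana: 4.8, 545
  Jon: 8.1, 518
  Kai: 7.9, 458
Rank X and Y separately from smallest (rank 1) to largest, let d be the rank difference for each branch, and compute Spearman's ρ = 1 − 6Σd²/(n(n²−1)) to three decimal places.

-0.100

Ranks of variable 1: 5, 2, 1, 4, 3
Ranks of variable 2: 3, 1, 5, 4, 2
d = r₁ − r₂: 2, 1, -4, 0, 1
d²: 4, 1, 16, 0, 1; Σd² = 22
ρ = 1 − 6·22/(5·24) = 1 − 132/120 = -0.100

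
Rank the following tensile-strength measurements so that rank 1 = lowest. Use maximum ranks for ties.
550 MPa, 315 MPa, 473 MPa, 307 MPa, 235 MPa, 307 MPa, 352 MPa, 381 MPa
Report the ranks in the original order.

8, 4, 7, 3, 1, 3, 5, 6

Sorted (ascending): 235, 307, 307, 315, 352, 381, 473, 550
The 2 values of 307 occupy positions 2–3 → each gets rank 3.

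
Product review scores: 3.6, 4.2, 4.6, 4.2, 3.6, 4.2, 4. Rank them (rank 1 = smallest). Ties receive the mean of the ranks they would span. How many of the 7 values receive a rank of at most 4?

3

Sorted (ascending): 3.6, 3.6, 4, 4.2, 4.2, 4.2, 4.6
The 2 values of 3.6 occupy positions 1–2 → average rank (1+2)/2 = 1.5.
The 3 values of 4.2 occupy positions 4–6 → average rank 5.
Ranks ≤ 4: {1.5, 1.5, 3} → 3 values.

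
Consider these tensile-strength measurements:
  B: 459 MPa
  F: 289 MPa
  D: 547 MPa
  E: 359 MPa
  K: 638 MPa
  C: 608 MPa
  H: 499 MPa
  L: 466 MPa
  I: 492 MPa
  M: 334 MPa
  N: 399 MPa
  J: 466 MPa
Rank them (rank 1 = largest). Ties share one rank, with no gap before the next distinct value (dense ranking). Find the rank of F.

11

Sorted (descending): 638, 608, 547, 499, 492, 466, 466, 459, 399, 359, 334, 289
The 2 values of 466 share dense rank 6.
Remaining distinct values take the next consecutive integers.
F has value 289 MPa → rank 11.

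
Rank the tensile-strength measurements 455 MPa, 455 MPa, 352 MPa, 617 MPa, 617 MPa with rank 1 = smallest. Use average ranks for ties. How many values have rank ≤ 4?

Sorted (ascending): 352, 455, 455, 617, 617
The 2 values of 455 occupy positions 2–3 → average rank (2+3)/2 = 2.5.
The 2 values of 617 occupy positions 4–5 → average rank (4+5)/2 = 4.5.
Ranks ≤ 4: {1, 2.5, 2.5} → 3 values.

3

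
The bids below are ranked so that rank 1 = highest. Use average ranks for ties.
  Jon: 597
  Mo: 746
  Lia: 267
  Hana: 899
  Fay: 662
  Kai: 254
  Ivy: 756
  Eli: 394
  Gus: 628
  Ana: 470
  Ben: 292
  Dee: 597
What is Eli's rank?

9

Sorted (descending): 899, 756, 746, 662, 628, 597, 597, 470, 394, 292, 267, 254
The 2 values of 597 occupy positions 6–7 → average rank (6+7)/2 = 6.5.
Eli has value 394 → rank 9.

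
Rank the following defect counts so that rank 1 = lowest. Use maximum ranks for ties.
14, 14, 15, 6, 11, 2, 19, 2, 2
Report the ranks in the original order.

Sorted (ascending): 2, 2, 2, 6, 11, 14, 14, 15, 19
The 3 values of 2 occupy positions 1–3 → each gets rank 3.
The 2 values of 14 occupy positions 6–7 → each gets rank 7.

7, 7, 8, 4, 5, 3, 9, 3, 3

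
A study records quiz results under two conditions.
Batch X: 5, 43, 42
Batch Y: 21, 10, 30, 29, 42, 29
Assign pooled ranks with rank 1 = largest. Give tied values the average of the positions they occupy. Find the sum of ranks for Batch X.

12.5

Sorted (descending): 43, 42, 42, 30, 29, 29, 21, 10, 5
The 2 values of 42 occupy positions 2–3 → average rank (2+3)/2 = 2.5.
The 2 values of 29 occupy positions 5–6 → average rank (5+6)/2 = 5.5.
Batch X values → pooled ranks: 5→9, 43→1, 42→2.5
Rank sum = 9 + 1 + 2.5 = 12.5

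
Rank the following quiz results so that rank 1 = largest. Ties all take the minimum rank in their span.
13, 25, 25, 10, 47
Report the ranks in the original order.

4, 2, 2, 5, 1

Sorted (descending): 47, 25, 25, 13, 10
The 2 values of 25 occupy positions 2–3 → each gets rank 2.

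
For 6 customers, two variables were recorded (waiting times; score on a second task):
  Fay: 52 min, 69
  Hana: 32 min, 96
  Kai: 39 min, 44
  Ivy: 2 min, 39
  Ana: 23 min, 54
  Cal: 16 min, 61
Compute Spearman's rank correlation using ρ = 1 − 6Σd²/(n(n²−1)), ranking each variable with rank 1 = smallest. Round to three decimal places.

Ranks of variable 1: 6, 4, 5, 1, 3, 2
Ranks of variable 2: 5, 6, 2, 1, 3, 4
d = r₁ − r₂: 1, -2, 3, 0, 0, -2
d²: 1, 4, 9, 0, 0, 4; Σd² = 18
ρ = 1 − 6·18/(6·35) = 1 − 108/210 = 0.486

0.486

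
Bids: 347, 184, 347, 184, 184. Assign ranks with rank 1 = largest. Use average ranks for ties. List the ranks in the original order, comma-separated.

Sorted (descending): 347, 347, 184, 184, 184
The 2 values of 347 occupy positions 1–2 → average rank (1+2)/2 = 1.5.
The 3 values of 184 occupy positions 3–5 → average rank 4.

1.5, 4, 1.5, 4, 4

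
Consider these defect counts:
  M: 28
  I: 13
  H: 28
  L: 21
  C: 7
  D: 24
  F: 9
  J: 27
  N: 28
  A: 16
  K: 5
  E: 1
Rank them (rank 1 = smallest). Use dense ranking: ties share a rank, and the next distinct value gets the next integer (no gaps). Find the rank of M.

Sorted (ascending): 1, 5, 7, 9, 13, 16, 21, 24, 27, 28, 28, 28
The 3 values of 28 share dense rank 10.
Remaining distinct values take the next consecutive integers.
M has value 28 → rank 10.

10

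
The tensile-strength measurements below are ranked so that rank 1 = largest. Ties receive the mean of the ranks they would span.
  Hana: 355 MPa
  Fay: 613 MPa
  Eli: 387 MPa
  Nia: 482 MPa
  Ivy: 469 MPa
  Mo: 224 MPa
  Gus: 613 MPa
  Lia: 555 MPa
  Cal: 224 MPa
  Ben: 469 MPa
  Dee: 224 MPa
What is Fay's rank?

1.5

Sorted (descending): 613, 613, 555, 482, 469, 469, 387, 355, 224, 224, 224
The 2 values of 613 occupy positions 1–2 → average rank (1+2)/2 = 1.5.
The 2 values of 469 occupy positions 5–6 → average rank (5+6)/2 = 5.5.
The 3 values of 224 occupy positions 9–11 → average rank 10.
Fay has value 613 MPa → rank 1.5.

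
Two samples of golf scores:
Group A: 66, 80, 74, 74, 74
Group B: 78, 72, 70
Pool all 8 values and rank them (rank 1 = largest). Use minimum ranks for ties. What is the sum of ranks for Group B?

Sorted (descending): 80, 78, 74, 74, 74, 72, 70, 66
The 3 values of 74 occupy positions 3–5 → each gets rank 3.
Group B values → pooled ranks: 78→2, 72→6, 70→7
Rank sum = 2 + 6 + 7 = 15

15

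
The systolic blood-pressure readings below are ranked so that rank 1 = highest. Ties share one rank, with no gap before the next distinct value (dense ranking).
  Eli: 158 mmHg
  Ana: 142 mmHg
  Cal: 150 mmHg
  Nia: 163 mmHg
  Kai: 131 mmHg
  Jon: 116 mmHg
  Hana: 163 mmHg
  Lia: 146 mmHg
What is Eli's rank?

2

Sorted (descending): 163, 163, 158, 150, 146, 142, 131, 116
The 2 values of 163 share dense rank 1.
Remaining distinct values take the next consecutive integers.
Eli has value 158 mmHg → rank 2.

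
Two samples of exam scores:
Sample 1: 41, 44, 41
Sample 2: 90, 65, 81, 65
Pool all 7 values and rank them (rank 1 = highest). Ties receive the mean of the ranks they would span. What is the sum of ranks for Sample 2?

Sorted (descending): 90, 81, 65, 65, 44, 41, 41
The 2 values of 65 occupy positions 3–4 → average rank (3+4)/2 = 3.5.
The 2 values of 41 occupy positions 6–7 → average rank (6+7)/2 = 6.5.
Sample 2 values → pooled ranks: 90→1, 65→3.5, 81→2, 65→3.5
Rank sum = 1 + 3.5 + 2 + 3.5 = 10

10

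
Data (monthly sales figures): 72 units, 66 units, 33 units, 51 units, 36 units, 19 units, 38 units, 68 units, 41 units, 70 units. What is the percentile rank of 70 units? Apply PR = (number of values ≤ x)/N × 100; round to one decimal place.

90.0

N = 10.
Strictly below 70: 8. Equal to 70: 1.
PR = 9/10 × 100 = 90.0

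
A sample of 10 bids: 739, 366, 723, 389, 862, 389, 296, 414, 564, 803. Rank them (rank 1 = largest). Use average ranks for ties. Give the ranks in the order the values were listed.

3, 9, 4, 7.5, 1, 7.5, 10, 6, 5, 2

Sorted (descending): 862, 803, 739, 723, 564, 414, 389, 389, 366, 296
The 2 values of 389 occupy positions 7–8 → average rank (7+8)/2 = 7.5.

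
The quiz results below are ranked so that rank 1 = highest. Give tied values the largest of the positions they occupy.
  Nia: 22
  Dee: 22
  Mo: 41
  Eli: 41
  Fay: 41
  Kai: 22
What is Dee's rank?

6

Sorted (descending): 41, 41, 41, 22, 22, 22
The 3 values of 41 occupy positions 1–3 → each gets rank 3.
The 3 values of 22 occupy positions 4–6 → each gets rank 6.
Dee has value 22 → rank 6.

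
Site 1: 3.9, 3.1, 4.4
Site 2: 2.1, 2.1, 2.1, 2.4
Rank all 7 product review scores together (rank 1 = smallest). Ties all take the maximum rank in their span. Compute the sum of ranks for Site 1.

18

Sorted (ascending): 2.1, 2.1, 2.1, 2.4, 3.1, 3.9, 4.4
The 3 values of 2.1 occupy positions 1–3 → each gets rank 3.
Site 1 values → pooled ranks: 3.9→6, 3.1→5, 4.4→7
Rank sum = 6 + 5 + 7 = 18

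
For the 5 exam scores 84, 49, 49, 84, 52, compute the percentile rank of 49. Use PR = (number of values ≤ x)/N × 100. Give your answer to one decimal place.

N = 5.
Strictly below 49: 0. Equal to 49: 2.
PR = 2/5 × 100 = 40.0

40.0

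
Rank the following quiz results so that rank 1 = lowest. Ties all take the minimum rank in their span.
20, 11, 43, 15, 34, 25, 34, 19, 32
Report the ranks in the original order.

Sorted (ascending): 11, 15, 19, 20, 25, 32, 34, 34, 43
The 2 values of 34 occupy positions 7–8 → each gets rank 7.

4, 1, 9, 2, 7, 5, 7, 3, 6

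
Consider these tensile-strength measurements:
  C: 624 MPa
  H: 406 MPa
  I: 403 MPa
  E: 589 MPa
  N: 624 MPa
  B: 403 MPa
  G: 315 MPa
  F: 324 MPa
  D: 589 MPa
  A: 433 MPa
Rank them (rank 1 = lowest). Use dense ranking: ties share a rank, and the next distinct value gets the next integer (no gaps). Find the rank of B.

Sorted (ascending): 315, 324, 403, 403, 406, 433, 589, 589, 624, 624
The 2 values of 403 share dense rank 3.
The 2 values of 589 share dense rank 6.
The 2 values of 624 share dense rank 7.
Remaining distinct values take the next consecutive integers.
B has value 403 MPa → rank 3.

3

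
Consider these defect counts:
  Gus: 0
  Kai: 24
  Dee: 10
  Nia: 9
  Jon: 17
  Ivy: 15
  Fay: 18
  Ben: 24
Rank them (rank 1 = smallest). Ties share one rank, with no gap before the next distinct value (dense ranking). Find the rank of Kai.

Sorted (ascending): 0, 9, 10, 15, 17, 18, 24, 24
The 2 values of 24 share dense rank 7.
Remaining distinct values take the next consecutive integers.
Kai has value 24 → rank 7.

7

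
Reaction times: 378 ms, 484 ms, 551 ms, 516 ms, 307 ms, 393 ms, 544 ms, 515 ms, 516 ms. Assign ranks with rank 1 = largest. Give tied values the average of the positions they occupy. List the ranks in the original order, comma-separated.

Sorted (descending): 551, 544, 516, 516, 515, 484, 393, 378, 307
The 2 values of 516 occupy positions 3–4 → average rank (3+4)/2 = 3.5.

8, 6, 1, 3.5, 9, 7, 2, 5, 3.5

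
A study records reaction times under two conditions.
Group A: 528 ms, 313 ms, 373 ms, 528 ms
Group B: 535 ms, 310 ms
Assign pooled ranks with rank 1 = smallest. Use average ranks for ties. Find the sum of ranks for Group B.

Sorted (ascending): 310, 313, 373, 528, 528, 535
The 2 values of 528 occupy positions 4–5 → average rank (4+5)/2 = 4.5.
Group B values → pooled ranks: 535→6, 310→1
Rank sum = 6 + 1 = 7

7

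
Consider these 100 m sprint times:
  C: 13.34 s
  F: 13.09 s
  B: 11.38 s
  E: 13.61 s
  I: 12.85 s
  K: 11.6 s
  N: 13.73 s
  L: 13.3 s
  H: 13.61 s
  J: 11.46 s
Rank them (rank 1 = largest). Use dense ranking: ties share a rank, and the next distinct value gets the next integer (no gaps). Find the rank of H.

2

Sorted (descending): 13.73, 13.61, 13.61, 13.34, 13.3, 13.09, 12.85, 11.6, 11.46, 11.38
The 2 values of 13.61 share dense rank 2.
Remaining distinct values take the next consecutive integers.
H has value 13.61 s → rank 2.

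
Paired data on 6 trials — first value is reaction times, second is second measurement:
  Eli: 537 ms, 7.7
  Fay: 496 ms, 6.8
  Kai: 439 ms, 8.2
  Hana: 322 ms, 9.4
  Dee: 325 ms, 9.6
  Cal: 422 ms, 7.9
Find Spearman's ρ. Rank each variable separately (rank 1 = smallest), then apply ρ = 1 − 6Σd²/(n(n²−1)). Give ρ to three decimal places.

Ranks of variable 1: 6, 5, 4, 1, 2, 3
Ranks of variable 2: 2, 1, 4, 5, 6, 3
d = r₁ − r₂: 4, 4, 0, -4, -4, 0
d²: 16, 16, 0, 16, 16, 0; Σd² = 64
ρ = 1 − 6·64/(6·35) = 1 − 384/210 = -0.829

-0.829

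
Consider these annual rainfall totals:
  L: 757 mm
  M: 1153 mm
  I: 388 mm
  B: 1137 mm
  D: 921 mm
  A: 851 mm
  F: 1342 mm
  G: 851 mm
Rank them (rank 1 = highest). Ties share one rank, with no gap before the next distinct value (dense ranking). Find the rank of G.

5

Sorted (descending): 1342, 1153, 1137, 921, 851, 851, 757, 388
The 2 values of 851 share dense rank 5.
Remaining distinct values take the next consecutive integers.
G has value 851 mm → rank 5.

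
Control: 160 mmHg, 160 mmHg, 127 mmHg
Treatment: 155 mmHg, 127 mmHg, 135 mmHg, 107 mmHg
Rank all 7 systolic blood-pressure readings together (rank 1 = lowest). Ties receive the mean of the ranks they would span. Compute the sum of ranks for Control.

Sorted (ascending): 107, 127, 127, 135, 155, 160, 160
The 2 values of 127 occupy positions 2–3 → average rank (2+3)/2 = 2.5.
The 2 values of 160 occupy positions 6–7 → average rank (6+7)/2 = 6.5.
Control values → pooled ranks: 160→6.5, 160→6.5, 127→2.5
Rank sum = 6.5 + 6.5 + 2.5 = 15.5

15.5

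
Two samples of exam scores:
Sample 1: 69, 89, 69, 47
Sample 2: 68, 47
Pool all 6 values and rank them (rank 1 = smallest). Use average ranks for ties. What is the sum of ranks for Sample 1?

16.5

Sorted (ascending): 47, 47, 68, 69, 69, 89
The 2 values of 47 occupy positions 1–2 → average rank (1+2)/2 = 1.5.
The 2 values of 69 occupy positions 4–5 → average rank (4+5)/2 = 4.5.
Sample 1 values → pooled ranks: 69→4.5, 89→6, 69→4.5, 47→1.5
Rank sum = 4.5 + 6 + 4.5 + 1.5 = 16.5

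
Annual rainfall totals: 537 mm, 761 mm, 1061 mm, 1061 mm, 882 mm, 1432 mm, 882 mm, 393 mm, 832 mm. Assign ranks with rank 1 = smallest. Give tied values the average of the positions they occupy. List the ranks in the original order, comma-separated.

Sorted (ascending): 393, 537, 761, 832, 882, 882, 1061, 1061, 1432
The 2 values of 882 occupy positions 5–6 → average rank (5+6)/2 = 5.5.
The 2 values of 1061 occupy positions 7–8 → average rank (7+8)/2 = 7.5.

2, 3, 7.5, 7.5, 5.5, 9, 5.5, 1, 4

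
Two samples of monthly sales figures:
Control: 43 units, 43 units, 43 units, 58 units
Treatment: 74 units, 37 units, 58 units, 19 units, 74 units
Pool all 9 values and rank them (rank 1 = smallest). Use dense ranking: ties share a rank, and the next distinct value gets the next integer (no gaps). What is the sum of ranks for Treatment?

Sorted (ascending): 19, 37, 43, 43, 43, 58, 58, 74, 74
The 3 values of 43 share dense rank 3.
The 2 values of 58 share dense rank 4.
The 2 values of 74 share dense rank 5.
Remaining distinct values take the next consecutive integers.
Treatment values → pooled ranks: 74→5, 37→2, 58→4, 19→1, 74→5
Rank sum = 5 + 2 + 4 + 1 + 5 = 17

17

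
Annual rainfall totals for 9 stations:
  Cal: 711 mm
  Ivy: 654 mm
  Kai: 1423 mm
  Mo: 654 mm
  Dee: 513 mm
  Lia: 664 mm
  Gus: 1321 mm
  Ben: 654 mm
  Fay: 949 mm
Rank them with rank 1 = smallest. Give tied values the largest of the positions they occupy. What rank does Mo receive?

4

Sorted (ascending): 513, 654, 654, 654, 664, 711, 949, 1321, 1423
The 3 values of 654 occupy positions 2–4 → each gets rank 4.
Mo has value 654 mm → rank 4.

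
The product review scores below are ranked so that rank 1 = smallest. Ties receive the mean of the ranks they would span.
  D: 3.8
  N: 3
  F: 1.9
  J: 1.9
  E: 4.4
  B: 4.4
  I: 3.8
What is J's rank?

Sorted (ascending): 1.9, 1.9, 3, 3.8, 3.8, 4.4, 4.4
The 2 values of 1.9 occupy positions 1–2 → average rank (1+2)/2 = 1.5.
The 2 values of 3.8 occupy positions 4–5 → average rank (4+5)/2 = 4.5.
The 2 values of 4.4 occupy positions 6–7 → average rank (6+7)/2 = 6.5.
J has value 1.9 → rank 1.5.

1.5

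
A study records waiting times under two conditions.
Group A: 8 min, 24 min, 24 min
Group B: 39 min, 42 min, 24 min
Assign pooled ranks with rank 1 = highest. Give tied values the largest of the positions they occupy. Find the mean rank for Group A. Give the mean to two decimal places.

5.33

Sorted (descending): 42, 39, 24, 24, 24, 8
The 3 values of 24 occupy positions 3–5 → each gets rank 5.
Group A values → pooled ranks: 8→6, 24→5, 24→5
Mean rank = (6 + 5 + 5) / 3 = 5.33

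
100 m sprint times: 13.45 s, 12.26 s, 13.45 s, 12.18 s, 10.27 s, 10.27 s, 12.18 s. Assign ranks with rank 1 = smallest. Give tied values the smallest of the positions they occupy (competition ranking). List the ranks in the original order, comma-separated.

Sorted (ascending): 10.27, 10.27, 12.18, 12.18, 12.26, 13.45, 13.45
The 2 values of 10.27 occupy positions 1–2 → each gets rank 1.
The 2 values of 12.18 occupy positions 3–4 → each gets rank 3.
The 2 values of 13.45 occupy positions 6–7 → each gets rank 6.

6, 5, 6, 3, 1, 1, 3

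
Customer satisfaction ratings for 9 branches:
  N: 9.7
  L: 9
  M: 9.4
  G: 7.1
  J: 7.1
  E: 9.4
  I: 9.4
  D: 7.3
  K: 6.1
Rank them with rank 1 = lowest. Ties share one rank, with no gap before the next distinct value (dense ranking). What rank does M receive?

5

Sorted (ascending): 6.1, 7.1, 7.1, 7.3, 9, 9.4, 9.4, 9.4, 9.7
The 2 values of 7.1 share dense rank 2.
The 3 values of 9.4 share dense rank 5.
Remaining distinct values take the next consecutive integers.
M has value 9.4 → rank 5.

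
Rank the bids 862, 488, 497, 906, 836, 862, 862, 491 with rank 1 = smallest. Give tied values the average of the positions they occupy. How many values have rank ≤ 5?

Sorted (ascending): 488, 491, 497, 836, 862, 862, 862, 906
The 3 values of 862 occupy positions 5–7 → average rank 6.
Ranks ≤ 5: {1, 2, 3, 4} → 4 values.

4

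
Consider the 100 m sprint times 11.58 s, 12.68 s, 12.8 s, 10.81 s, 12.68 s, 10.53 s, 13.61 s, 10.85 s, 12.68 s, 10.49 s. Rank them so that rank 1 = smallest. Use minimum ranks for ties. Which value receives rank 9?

12.8

Sorted (ascending): 10.49, 10.53, 10.81, 10.85, 11.58, 12.68, 12.68, 12.68, 12.8, 13.61
The 3 values of 12.68 occupy positions 6–8 → each gets rank 6.
Rank 9 → value 12.8.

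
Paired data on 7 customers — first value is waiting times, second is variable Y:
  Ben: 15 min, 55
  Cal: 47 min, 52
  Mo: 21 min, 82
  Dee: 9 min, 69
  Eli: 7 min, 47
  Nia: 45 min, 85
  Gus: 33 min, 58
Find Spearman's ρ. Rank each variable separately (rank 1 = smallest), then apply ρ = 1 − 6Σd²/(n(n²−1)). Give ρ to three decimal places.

Ranks of variable 1: 3, 7, 4, 2, 1, 6, 5
Ranks of variable 2: 3, 2, 6, 5, 1, 7, 4
d = r₁ − r₂: 0, 5, -2, -3, 0, -1, 1
d²: 0, 25, 4, 9, 0, 1, 1; Σd² = 40
ρ = 1 − 6·40/(7·48) = 1 − 240/336 = 0.286

0.286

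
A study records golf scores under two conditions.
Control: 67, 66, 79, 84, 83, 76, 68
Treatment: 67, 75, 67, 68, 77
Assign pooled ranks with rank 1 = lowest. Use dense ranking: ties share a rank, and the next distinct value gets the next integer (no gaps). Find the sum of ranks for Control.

Sorted (ascending): 66, 67, 67, 67, 68, 68, 75, 76, 77, 79, 83, 84
The 3 values of 67 share dense rank 2.
The 2 values of 68 share dense rank 3.
Remaining distinct values take the next consecutive integers.
Control values → pooled ranks: 67→2, 66→1, 79→7, 84→9, 83→8, 76→5, 68→3
Rank sum = 2 + 1 + 7 + 9 + 8 + 5 + 3 = 35

35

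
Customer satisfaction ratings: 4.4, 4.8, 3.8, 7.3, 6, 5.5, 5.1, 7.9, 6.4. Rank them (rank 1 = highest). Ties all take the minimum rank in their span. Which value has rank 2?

Sorted (descending): 7.9, 7.3, 6.4, 6, 5.5, 5.1, 4.8, 4.4, 3.8
No ties — each value takes its position as its rank.
Rank 2 → value 7.3.

7.3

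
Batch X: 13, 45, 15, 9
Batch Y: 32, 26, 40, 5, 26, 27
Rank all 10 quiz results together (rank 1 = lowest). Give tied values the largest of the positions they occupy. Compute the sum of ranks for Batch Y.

37

Sorted (ascending): 5, 9, 13, 15, 26, 26, 27, 32, 40, 45
The 2 values of 26 occupy positions 5–6 → each gets rank 6.
Batch Y values → pooled ranks: 32→8, 26→6, 40→9, 5→1, 26→6, 27→7
Rank sum = 8 + 6 + 9 + 1 + 6 + 7 = 37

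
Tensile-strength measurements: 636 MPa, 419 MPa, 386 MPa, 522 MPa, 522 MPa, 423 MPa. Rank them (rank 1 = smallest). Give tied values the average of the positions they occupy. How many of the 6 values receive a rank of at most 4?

Sorted (ascending): 386, 419, 423, 522, 522, 636
The 2 values of 522 occupy positions 4–5 → average rank (4+5)/2 = 4.5.
Ranks ≤ 4: {1, 2, 3} → 3 values.

3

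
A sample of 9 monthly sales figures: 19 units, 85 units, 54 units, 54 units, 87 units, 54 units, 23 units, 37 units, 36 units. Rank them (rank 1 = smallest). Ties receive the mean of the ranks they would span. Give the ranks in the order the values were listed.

1, 8, 6, 6, 9, 6, 2, 4, 3

Sorted (ascending): 19, 23, 36, 37, 54, 54, 54, 85, 87
The 3 values of 54 occupy positions 5–7 → average rank 6.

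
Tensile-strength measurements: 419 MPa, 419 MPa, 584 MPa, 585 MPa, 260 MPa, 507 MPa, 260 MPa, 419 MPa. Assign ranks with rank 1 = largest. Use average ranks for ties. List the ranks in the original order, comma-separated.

Sorted (descending): 585, 584, 507, 419, 419, 419, 260, 260
The 3 values of 419 occupy positions 4–6 → average rank 5.
The 2 values of 260 occupy positions 7–8 → average rank (7+8)/2 = 7.5.

5, 5, 2, 1, 7.5, 3, 7.5, 5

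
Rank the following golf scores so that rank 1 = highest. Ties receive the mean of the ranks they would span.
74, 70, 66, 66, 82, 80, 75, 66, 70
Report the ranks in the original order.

4, 5.5, 8, 8, 1, 2, 3, 8, 5.5

Sorted (descending): 82, 80, 75, 74, 70, 70, 66, 66, 66
The 2 values of 70 occupy positions 5–6 → average rank (5+6)/2 = 5.5.
The 3 values of 66 occupy positions 7–9 → average rank 8.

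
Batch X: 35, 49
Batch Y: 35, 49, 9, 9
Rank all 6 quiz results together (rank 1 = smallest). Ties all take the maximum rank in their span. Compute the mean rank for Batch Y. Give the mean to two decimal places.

Sorted (ascending): 9, 9, 35, 35, 49, 49
The 2 values of 9 occupy positions 1–2 → each gets rank 2.
The 2 values of 35 occupy positions 3–4 → each gets rank 4.
The 2 values of 49 occupy positions 5–6 → each gets rank 6.
Batch Y values → pooled ranks: 35→4, 49→6, 9→2, 9→2
Mean rank = (4 + 6 + 2 + 2) / 4 = 3.50

3.50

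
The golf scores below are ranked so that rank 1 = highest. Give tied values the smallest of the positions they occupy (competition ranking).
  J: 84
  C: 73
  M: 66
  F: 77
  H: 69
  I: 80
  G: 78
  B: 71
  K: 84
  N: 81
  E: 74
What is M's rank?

11

Sorted (descending): 84, 84, 81, 80, 78, 77, 74, 73, 71, 69, 66
The 2 values of 84 occupy positions 1–2 → each gets rank 1.
M has value 66 → rank 11.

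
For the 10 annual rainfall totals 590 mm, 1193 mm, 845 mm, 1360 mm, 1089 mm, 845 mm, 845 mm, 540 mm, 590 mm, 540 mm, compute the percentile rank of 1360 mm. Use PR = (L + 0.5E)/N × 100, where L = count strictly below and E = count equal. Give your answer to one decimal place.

95.0

N = 10.
Strictly below 1360: 9. Equal to 1360: 1.
PR = (9 + 0.5·1)/10 × 100 = 95.0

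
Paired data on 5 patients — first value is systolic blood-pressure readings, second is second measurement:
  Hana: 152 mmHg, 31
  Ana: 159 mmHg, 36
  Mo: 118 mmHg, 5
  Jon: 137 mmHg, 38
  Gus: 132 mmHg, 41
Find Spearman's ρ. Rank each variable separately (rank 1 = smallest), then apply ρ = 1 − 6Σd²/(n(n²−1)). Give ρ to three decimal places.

Ranks of variable 1: 4, 5, 1, 3, 2
Ranks of variable 2: 2, 3, 1, 4, 5
d = r₁ − r₂: 2, 2, 0, -1, -3
d²: 4, 4, 0, 1, 9; Σd² = 18
ρ = 1 − 6·18/(5·24) = 1 − 108/120 = 0.100

0.100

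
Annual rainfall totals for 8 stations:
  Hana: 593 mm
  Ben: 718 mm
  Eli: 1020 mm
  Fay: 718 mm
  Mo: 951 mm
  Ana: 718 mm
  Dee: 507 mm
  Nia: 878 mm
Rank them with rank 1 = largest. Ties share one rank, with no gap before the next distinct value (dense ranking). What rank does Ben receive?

Sorted (descending): 1020, 951, 878, 718, 718, 718, 593, 507
The 3 values of 718 share dense rank 4.
Remaining distinct values take the next consecutive integers.
Ben has value 718 mm → rank 4.

4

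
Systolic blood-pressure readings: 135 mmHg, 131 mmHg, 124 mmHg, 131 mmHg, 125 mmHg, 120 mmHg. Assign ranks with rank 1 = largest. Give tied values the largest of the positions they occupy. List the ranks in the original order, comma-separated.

Sorted (descending): 135, 131, 131, 125, 124, 120
The 2 values of 131 occupy positions 2–3 → each gets rank 3.

1, 3, 5, 3, 4, 6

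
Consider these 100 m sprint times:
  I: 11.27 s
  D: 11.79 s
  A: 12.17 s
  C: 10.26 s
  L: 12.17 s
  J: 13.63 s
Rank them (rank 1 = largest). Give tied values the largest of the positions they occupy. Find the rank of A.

3

Sorted (descending): 13.63, 12.17, 12.17, 11.79, 11.27, 10.26
The 2 values of 12.17 occupy positions 2–3 → each gets rank 3.
A has value 12.17 s → rank 3.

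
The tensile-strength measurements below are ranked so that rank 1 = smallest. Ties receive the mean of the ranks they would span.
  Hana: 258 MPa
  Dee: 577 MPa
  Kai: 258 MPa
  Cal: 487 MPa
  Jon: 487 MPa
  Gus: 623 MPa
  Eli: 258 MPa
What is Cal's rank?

Sorted (ascending): 258, 258, 258, 487, 487, 577, 623
The 3 values of 258 occupy positions 1–3 → average rank 2.
The 2 values of 487 occupy positions 4–5 → average rank (4+5)/2 = 4.5.
Cal has value 487 MPa → rank 4.5.

4.5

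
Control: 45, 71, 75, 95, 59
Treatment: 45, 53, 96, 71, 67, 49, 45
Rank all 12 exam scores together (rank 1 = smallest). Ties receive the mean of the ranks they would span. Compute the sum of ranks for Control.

Sorted (ascending): 45, 45, 45, 49, 53, 59, 67, 71, 71, 75, 95, 96
The 3 values of 45 occupy positions 1–3 → average rank 2.
The 2 values of 71 occupy positions 8–9 → average rank (8+9)/2 = 8.5.
Control values → pooled ranks: 45→2, 71→8.5, 75→10, 95→11, 59→6
Rank sum = 2 + 8.5 + 10 + 11 + 6 = 37.5

37.5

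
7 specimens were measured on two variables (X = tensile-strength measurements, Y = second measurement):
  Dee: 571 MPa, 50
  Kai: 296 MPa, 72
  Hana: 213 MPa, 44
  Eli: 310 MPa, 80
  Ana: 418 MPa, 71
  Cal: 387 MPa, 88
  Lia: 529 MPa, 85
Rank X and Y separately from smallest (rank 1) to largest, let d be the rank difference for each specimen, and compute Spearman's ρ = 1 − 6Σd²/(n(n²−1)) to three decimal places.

0.179

Ranks of variable 1: 7, 2, 1, 3, 5, 4, 6
Ranks of variable 2: 2, 4, 1, 5, 3, 7, 6
d = r₁ − r₂: 5, -2, 0, -2, 2, -3, 0
d²: 25, 4, 0, 4, 4, 9, 0; Σd² = 46
ρ = 1 − 6·46/(7·48) = 1 − 276/336 = 0.179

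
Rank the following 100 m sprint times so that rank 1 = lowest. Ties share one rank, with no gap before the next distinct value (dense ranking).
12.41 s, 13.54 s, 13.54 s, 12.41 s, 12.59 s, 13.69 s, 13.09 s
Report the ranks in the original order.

Sorted (ascending): 12.41, 12.41, 12.59, 13.09, 13.54, 13.54, 13.69
The 2 values of 12.41 share dense rank 1.
The 2 values of 13.54 share dense rank 4.
Remaining distinct values take the next consecutive integers.

1, 4, 4, 1, 2, 5, 3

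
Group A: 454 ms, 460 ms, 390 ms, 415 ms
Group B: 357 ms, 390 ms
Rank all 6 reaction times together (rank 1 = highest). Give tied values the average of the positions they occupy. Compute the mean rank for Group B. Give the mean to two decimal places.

5.25

Sorted (descending): 460, 454, 415, 390, 390, 357
The 2 values of 390 occupy positions 4–5 → average rank (4+5)/2 = 4.5.
Group B values → pooled ranks: 357→6, 390→4.5
Mean rank = (6 + 4.5) / 2 = 5.25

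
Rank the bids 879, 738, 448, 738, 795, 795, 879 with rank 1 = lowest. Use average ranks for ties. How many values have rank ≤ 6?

Sorted (ascending): 448, 738, 738, 795, 795, 879, 879
The 2 values of 738 occupy positions 2–3 → average rank (2+3)/2 = 2.5.
The 2 values of 795 occupy positions 4–5 → average rank (4+5)/2 = 4.5.
The 2 values of 879 occupy positions 6–7 → average rank (6+7)/2 = 6.5.
Ranks ≤ 6: {1, 2.5, 2.5, 4.5, 4.5} → 5 values.

5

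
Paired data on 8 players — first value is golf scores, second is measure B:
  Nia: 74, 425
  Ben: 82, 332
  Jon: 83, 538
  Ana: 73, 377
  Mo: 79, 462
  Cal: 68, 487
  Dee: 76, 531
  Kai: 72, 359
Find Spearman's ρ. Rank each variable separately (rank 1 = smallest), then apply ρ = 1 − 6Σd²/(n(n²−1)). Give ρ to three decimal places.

Ranks of variable 1: 4, 7, 8, 3, 6, 1, 5, 2
Ranks of variable 2: 4, 1, 8, 3, 5, 6, 7, 2
d = r₁ − r₂: 0, 6, 0, 0, 1, -5, -2, 0
d²: 0, 36, 0, 0, 1, 25, 4, 0; Σd² = 66
ρ = 1 − 6·66/(8·63) = 1 − 396/504 = 0.214

0.214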